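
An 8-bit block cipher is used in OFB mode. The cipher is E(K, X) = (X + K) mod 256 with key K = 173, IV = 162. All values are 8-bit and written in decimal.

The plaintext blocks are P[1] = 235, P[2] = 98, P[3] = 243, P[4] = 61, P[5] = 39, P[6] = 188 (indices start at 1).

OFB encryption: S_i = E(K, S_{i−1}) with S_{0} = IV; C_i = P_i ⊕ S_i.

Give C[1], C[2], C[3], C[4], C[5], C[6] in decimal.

C[1]: S = E(K, 162) = 79; 235 ⊕ 79 = 164.
C[2]: S = E(K, 79) = 252; 98 ⊕ 252 = 158.
C[3]: S = E(K, 252) = 169; 243 ⊕ 169 = 90.
C[4]: S = E(K, 169) = 86; 61 ⊕ 86 = 107.
C[5]: S = E(K, 86) = 3; 39 ⊕ 3 = 36.
C[6]: S = E(K, 3) = 176; 188 ⊕ 176 = 12.

C[1] = 164, C[2] = 158, C[3] = 90, C[4] = 107, C[5] = 36, C[6] = 12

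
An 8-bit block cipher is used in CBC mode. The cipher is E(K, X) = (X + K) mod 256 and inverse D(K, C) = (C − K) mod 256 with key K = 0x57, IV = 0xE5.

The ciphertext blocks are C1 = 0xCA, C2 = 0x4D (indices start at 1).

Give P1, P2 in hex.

P1 = 0x96, P2 = 0x3C

CBC decryption: P_i = D(K, C_i) ⊕ C_{i−1}, with C_{0} = IV.
P1: D(K, 0xCA) = 0x73; 0x73 ⊕ 0xE5 = 0x96.
P2: D(K, 0x4D) = 0xF6; 0xF6 ⊕ 0xCA = 0x3C.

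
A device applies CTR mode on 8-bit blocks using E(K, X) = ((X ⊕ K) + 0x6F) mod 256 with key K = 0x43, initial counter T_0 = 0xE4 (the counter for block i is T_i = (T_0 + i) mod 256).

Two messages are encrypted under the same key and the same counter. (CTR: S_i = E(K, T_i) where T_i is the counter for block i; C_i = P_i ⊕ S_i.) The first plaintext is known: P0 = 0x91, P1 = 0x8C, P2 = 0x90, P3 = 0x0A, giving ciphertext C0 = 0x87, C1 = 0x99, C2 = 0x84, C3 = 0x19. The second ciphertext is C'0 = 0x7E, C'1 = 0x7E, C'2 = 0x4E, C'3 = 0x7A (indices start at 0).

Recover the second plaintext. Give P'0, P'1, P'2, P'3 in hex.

In CTR with a reused counter, both messages share the same keystream S_i, so C_i ⊕ C'_i = P_i ⊕ P'_i and thus P'_i = P_i ⊕ C_i ⊕ C'_i.
P'0: 0x91 ⊕ 0x87 ⊕ 0x7E = 0x68.
P'1: 0x8C ⊕ 0x99 ⊕ 0x7E = 0x6B.
P'2: 0x90 ⊕ 0x84 ⊕ 0x4E = 0x5A.
P'3: 0x0A ⊕ 0x19 ⊕ 0x7A = 0x69.

P'0 = 0x68, P'1 = 0x6B, P'2 = 0x5A, P'3 = 0x69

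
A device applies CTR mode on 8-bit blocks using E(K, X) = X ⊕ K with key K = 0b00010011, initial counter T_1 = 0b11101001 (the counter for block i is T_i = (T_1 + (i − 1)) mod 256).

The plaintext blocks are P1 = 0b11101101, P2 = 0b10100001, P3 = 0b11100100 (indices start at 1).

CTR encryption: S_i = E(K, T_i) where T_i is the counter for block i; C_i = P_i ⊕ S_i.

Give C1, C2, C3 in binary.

C1: T = 0b11101001, S = E(K, T) = 0b11111010; 0b11101101 ⊕ 0b11111010 = 0b00010111.
C2: T = 0b11101010, S = E(K, T) = 0b11111001; 0b10100001 ⊕ 0b11111001 = 0b01011000.
C3: T = 0b11101011, S = E(K, T) = 0b11111000; 0b11100100 ⊕ 0b11111000 = 0b00011100.

C1 = 0b00010111, C2 = 0b01011000, C3 = 0b00011100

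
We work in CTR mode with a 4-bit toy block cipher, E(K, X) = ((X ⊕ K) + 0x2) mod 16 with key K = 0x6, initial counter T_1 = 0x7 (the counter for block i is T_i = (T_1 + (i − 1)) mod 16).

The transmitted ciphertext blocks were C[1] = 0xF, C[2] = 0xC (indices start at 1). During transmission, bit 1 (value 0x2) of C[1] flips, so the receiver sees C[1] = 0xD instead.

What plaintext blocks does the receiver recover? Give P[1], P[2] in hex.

CTR decryption: S_i = E(K, T_i) where T_i is the counter for block i; P_i = C_i ⊕ S_i.
Only C[1] changed, to 0xD. In CTR, a change in C_i flips the same bit in P_i only; the keystream is unaffected. Decrypting the received ciphertext:
P[1]: T = 0x7, S = E(K, T) = 0x3; 0xD ⊕ 0x3 = 0xE.
P[2]: T = 0x8, S = E(K, T) = 0x0; 0xC ⊕ 0x0 = 0xC.
Blocks that differ from the original plaintext: P[1].

P[1] = 0xE, P[2] = 0xC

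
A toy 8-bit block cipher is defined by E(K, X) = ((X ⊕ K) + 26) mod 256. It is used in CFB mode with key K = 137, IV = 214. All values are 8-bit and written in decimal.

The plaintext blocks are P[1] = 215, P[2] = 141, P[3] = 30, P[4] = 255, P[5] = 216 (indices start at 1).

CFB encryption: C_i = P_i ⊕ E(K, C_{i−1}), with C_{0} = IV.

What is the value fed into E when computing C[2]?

C[1]: E(K, 214) = 121; 215 ⊕ 121 = 174.
C[2]: E(K, 174) = 65; 141 ⊕ 65 = 204.
So the input to E for block [2] is 174.

174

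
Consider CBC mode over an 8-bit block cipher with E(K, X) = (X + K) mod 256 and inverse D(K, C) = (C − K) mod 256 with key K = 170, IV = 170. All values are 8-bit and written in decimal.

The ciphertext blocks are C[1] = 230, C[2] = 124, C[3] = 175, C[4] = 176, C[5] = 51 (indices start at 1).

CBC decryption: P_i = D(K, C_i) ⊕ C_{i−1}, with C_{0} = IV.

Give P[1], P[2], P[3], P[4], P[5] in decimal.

P[1]: D(K, 230) = 60; 60 ⊕ 170 = 150.
P[2]: D(K, 124) = 210; 210 ⊕ 230 = 52.
P[3]: D(K, 175) = 5; 5 ⊕ 124 = 121.
P[4]: D(K, 176) = 6; 6 ⊕ 175 = 169.
P[5]: D(K, 51) = 137; 137 ⊕ 176 = 57.

P[1] = 150, P[2] = 52, P[3] = 121, P[4] = 169, P[5] = 57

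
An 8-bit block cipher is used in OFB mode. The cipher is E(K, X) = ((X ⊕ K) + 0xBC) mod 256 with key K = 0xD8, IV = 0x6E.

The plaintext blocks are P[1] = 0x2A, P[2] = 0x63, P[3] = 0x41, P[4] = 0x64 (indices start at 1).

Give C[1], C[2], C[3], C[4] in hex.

C[1] = 0x58, C[2] = 0x05, C[3] = 0x3B, C[4] = 0x3A

OFB encryption: S_i = E(K, S_{i−1}) with S_{0} = IV; C_i = P_i ⊕ S_i.
C[1]: S = E(K, 0x6E) = 0x72; 0x2A ⊕ 0x72 = 0x58.
C[2]: S = E(K, 0x72) = 0x66; 0x63 ⊕ 0x66 = 0x05.
C[3]: S = E(K, 0x66) = 0x7A; 0x41 ⊕ 0x7A = 0x3B.
C[4]: S = E(K, 0x7A) = 0x5E; 0x64 ⊕ 0x5E = 0x3A.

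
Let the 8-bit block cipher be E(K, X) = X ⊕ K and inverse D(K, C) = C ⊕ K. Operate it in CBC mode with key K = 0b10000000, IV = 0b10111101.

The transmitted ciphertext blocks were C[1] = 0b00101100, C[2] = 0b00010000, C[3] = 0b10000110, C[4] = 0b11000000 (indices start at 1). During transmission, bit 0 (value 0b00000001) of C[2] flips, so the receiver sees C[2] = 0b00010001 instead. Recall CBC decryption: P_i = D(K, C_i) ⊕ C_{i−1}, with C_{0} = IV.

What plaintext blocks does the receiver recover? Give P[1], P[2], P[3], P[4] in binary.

P[1] = 0b00010001, P[2] = 0b10111101, P[3] = 0b00010111, P[4] = 0b11000110

Only C[2] changed, to 0b00010001. In CBC, a change in C_i garbles P_i and flips the same bit in P_{i+1}. Decrypting the received ciphertext:
P[1]: D(K, 0b00101100) = 0b10101100; 0b10101100 ⊕ 0b10111101 = 0b00010001.
P[2]: D(K, 0b00010001) = 0b10010001; 0b10010001 ⊕ 0b00101100 = 0b10111101.
P[3]: D(K, 0b10000110) = 0b00000110; 0b00000110 ⊕ 0b00010001 = 0b00010111.
P[4]: D(K, 0b11000000) = 0b01000000; 0b01000000 ⊕ 0b10000110 = 0b11000110.
Blocks that differ from the original plaintext: P[2], P[3].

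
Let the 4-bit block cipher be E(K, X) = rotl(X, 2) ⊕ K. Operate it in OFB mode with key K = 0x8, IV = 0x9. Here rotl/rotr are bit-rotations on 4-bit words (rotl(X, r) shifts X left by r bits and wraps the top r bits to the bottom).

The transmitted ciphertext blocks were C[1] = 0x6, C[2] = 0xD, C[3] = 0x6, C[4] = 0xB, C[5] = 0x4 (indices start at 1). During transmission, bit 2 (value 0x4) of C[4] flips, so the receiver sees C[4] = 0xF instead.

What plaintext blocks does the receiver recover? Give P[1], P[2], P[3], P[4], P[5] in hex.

OFB decryption: S_i = E(K, S_{i−1}) with S_{0} = IV; P_i = C_i ⊕ S_i.
Only C[4] changed, to 0xF. In OFB, a change in C_i flips the same bit in P_i only; the keystream is unaffected. Decrypting the received ciphertext:
P[1]: S = E(K, 0x9) = 0xE; 0x6 ⊕ 0xE = 0x8.
P[2]: S = E(K, 0xE) = 0x3; 0xD ⊕ 0x3 = 0xE.
P[3]: S = E(K, 0x3) = 0x4; 0x6 ⊕ 0x4 = 0x2.
P[4]: S = E(K, 0x4) = 0x9; 0xF ⊕ 0x9 = 0x6.
P[5]: S = E(K, 0x9) = 0xE; 0x4 ⊕ 0xE = 0xA.
Blocks that differ from the original plaintext: P[4].

P[1] = 0x8, P[2] = 0xE, P[3] = 0x2, P[4] = 0x6, P[5] = 0xA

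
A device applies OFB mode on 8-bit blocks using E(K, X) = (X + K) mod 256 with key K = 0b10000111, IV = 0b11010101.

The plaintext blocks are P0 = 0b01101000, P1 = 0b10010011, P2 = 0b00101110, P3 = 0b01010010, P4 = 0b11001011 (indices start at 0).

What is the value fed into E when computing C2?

OFB encryption: S_i = E(K, S_{i−1}) with S_{−1} = IV; C_i = P_i ⊕ S_i.
C0: S = E(K, 0b11010101) = 0b01011100; 0b01101000 ⊕ 0b01011100 = 0b00110100.
C1: S = E(K, 0b01011100) = 0b11100011; 0b10010011 ⊕ 0b11100011 = 0b01110000.
C2: S = E(K, 0b11100011) = 0b01101010; 0b00101110 ⊕ 0b01101010 = 0b01000100.
So the input to E for block 2 is 0b11100011.

0b11100011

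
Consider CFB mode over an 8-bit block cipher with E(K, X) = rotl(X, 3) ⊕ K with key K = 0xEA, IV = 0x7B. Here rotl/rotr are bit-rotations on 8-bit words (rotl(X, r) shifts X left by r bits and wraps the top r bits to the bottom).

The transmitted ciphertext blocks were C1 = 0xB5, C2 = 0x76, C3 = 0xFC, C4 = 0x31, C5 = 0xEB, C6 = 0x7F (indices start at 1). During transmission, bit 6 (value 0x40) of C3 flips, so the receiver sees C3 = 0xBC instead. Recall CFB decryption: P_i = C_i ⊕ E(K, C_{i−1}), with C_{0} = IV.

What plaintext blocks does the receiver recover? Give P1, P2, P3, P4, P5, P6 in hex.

P1 = 0x84, P2 = 0x31, P3 = 0xE5, P4 = 0x3E, P5 = 0x88, P6 = 0xCA

Only C3 changed, to 0xBC. In CFB, a change in C_i flips the same bit in P_i and garbles P_{i+1}. Decrypting the received ciphertext:
P1: E(K, 0x7B) = 0x31; 0xB5 ⊕ 0x31 = 0x84.
P2: E(K, 0xB5) = 0x47; 0x76 ⊕ 0x47 = 0x31.
P3: E(K, 0x76) = 0x59; 0xBC ⊕ 0x59 = 0xE5.
P4: E(K, 0xBC) = 0x0F; 0x31 ⊕ 0x0F = 0x3E.
P5: E(K, 0x31) = 0x63; 0xEB ⊕ 0x63 = 0x88.
P6: E(K, 0xEB) = 0xB5; 0x7F ⊕ 0xB5 = 0xCA.
Blocks that differ from the original plaintext: P3, P4.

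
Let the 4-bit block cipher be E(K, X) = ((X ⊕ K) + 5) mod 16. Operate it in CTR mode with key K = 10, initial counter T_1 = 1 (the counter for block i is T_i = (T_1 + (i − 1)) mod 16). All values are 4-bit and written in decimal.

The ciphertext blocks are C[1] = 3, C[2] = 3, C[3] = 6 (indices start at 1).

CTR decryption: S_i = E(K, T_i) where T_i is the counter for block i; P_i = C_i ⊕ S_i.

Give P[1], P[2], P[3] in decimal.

P[1]: T = 1, S = E(K, T) = 0; 3 ⊕ 0 = 3.
P[2]: T = 2, S = E(K, T) = 13; 3 ⊕ 13 = 14.
P[3]: T = 3, S = E(K, T) = 14; 6 ⊕ 14 = 8.

P[1] = 3, P[2] = 14, P[3] = 8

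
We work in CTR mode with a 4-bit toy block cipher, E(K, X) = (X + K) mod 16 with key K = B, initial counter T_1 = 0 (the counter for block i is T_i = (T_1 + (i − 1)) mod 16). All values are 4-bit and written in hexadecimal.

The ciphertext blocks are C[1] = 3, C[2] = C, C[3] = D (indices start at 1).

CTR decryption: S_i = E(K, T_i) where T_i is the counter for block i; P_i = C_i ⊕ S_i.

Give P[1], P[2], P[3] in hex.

P[1] = 8, P[2] = 0, P[3] = 0

P[1]: T = 0, S = E(K, T) = B; 3 ⊕ B = 8.
P[2]: T = 1, S = E(K, T) = C; C ⊕ C = 0.
P[3]: T = 2, S = E(K, T) = D; D ⊕ D = 0.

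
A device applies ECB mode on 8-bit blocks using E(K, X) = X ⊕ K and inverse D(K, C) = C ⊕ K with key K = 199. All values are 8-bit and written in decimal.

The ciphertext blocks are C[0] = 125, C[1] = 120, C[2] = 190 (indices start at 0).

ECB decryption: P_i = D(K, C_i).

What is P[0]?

P[0] = 186

P[0]: D(K, 125) = 186.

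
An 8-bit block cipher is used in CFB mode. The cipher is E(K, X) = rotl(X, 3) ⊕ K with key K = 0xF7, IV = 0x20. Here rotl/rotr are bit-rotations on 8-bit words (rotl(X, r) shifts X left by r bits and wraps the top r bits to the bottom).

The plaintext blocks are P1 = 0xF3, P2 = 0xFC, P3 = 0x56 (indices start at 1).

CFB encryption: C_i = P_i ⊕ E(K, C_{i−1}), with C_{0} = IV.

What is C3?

C1: E(K, 0x20) = 0xF6; 0xF3 ⊕ 0xF6 = 0x05.
C2: E(K, 0x05) = 0xDF; 0xFC ⊕ 0xDF = 0x23.
C3: E(K, 0x23) = 0xEE; 0x56 ⊕ 0xEE = 0xB8.

C3 = 0xB8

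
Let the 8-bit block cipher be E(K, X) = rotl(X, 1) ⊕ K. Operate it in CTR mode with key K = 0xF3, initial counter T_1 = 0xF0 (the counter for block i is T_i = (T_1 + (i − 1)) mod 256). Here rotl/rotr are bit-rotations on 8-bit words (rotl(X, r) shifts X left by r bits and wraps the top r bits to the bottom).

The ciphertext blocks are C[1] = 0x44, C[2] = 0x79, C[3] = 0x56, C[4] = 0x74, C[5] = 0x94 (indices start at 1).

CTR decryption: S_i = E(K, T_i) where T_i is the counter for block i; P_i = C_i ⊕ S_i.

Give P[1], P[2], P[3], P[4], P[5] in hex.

P[1]: T = 0xF0, S = E(K, T) = 0x12; 0x44 ⊕ 0x12 = 0x56.
P[2]: T = 0xF1, S = E(K, T) = 0x10; 0x79 ⊕ 0x10 = 0x69.
P[3]: T = 0xF2, S = E(K, T) = 0x16; 0x56 ⊕ 0x16 = 0x40.
P[4]: T = 0xF3, S = E(K, T) = 0x14; 0x74 ⊕ 0x14 = 0x60.
P[5]: T = 0xF4, S = E(K, T) = 0x1A; 0x94 ⊕ 0x1A = 0x8E.

P[1] = 0x56, P[2] = 0x69, P[3] = 0x40, P[4] = 0x60, P[5] = 0x8E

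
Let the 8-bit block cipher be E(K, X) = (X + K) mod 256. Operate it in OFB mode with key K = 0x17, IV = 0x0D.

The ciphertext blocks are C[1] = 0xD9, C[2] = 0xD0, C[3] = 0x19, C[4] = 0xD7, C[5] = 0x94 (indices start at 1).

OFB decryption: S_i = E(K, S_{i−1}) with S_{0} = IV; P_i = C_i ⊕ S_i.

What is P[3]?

P[3] = 0x4B

P[1]: S = E(K, 0x0D) = 0x24; 0xD9 ⊕ 0x24 = 0xFD.
P[2]: S = E(K, 0x24) = 0x3B; 0xD0 ⊕ 0x3B = 0xEB.
P[3]: S = E(K, 0x3B) = 0x52; 0x19 ⊕ 0x52 = 0x4B.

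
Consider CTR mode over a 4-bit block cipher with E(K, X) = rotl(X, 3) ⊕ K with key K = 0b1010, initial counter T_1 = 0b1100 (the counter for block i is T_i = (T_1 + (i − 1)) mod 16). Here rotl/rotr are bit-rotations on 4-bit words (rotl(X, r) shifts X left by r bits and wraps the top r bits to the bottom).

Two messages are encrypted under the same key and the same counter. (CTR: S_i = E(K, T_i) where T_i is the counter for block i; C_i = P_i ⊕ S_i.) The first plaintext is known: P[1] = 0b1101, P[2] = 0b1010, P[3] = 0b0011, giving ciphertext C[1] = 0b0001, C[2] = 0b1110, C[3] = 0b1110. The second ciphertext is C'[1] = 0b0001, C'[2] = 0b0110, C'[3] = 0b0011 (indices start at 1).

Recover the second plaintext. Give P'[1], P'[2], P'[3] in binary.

In CTR with a reused counter, both messages share the same keystream S_i, so C_i ⊕ C'_i = P_i ⊕ P'_i and thus P'_i = P_i ⊕ C_i ⊕ C'_i.
P'[1]: 0b1101 ⊕ 0b0001 ⊕ 0b0001 = 0b1101.
P'[2]: 0b1010 ⊕ 0b1110 ⊕ 0b0110 = 0b0010.
P'[3]: 0b0011 ⊕ 0b1110 ⊕ 0b0011 = 0b1110.

P'[1] = 0b1101, P'[2] = 0b0010, P'[3] = 0b1110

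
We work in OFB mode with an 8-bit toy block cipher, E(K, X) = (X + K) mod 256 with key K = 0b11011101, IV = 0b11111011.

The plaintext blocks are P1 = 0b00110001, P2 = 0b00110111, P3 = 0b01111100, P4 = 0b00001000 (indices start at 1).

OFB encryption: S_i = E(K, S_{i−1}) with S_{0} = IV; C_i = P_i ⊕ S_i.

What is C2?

C2 = 0b10000010

C1: S = E(K, 0b11111011) = 0b11011000; 0b00110001 ⊕ 0b11011000 = 0b11101001.
C2: S = E(K, 0b11011000) = 0b10110101; 0b00110111 ⊕ 0b10110101 = 0b10000010.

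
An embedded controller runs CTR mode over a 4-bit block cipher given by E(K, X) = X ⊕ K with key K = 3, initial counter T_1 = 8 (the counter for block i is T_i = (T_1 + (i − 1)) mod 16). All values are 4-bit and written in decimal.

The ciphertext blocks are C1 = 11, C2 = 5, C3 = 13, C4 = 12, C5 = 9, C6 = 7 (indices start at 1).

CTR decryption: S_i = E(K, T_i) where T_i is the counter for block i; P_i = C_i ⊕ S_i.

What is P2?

P2: T = 9, S = E(K, T) = 10; 5 ⊕ 10 = 15.

P2 = 15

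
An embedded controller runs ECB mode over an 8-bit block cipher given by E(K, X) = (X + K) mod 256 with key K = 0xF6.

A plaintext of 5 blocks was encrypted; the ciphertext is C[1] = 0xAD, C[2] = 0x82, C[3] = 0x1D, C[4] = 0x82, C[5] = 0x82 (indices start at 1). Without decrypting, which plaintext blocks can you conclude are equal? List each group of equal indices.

ECB encrypts each block independently with the same key, so equal ciphertext blocks imply equal plaintext blocks.
C[2] = C[4] = C[5] = 0x82, so P[2] = P[4] = P[5].

P[2] = P[4] = P[5]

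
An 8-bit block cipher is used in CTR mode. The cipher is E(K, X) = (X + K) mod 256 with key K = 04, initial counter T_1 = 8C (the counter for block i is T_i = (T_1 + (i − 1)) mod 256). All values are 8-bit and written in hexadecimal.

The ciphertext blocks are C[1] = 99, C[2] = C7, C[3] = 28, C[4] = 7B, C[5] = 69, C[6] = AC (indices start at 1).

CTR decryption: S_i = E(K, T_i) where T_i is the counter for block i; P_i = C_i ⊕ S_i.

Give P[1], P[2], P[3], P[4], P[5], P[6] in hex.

P[1] = 09, P[2] = 56, P[3] = BA, P[4] = E8, P[5] = FD, P[6] = 39

P[1]: T = 8C, S = E(K, T) = 90; 99 ⊕ 90 = 09.
P[2]: T = 8D, S = E(K, T) = 91; C7 ⊕ 91 = 56.
P[3]: T = 8E, S = E(K, T) = 92; 28 ⊕ 92 = BA.
P[4]: T = 8F, S = E(K, T) = 93; 7B ⊕ 93 = E8.
P[5]: T = 90, S = E(K, T) = 94; 69 ⊕ 94 = FD.
P[6]: T = 91, S = E(K, T) = 95; AC ⊕ 95 = 39.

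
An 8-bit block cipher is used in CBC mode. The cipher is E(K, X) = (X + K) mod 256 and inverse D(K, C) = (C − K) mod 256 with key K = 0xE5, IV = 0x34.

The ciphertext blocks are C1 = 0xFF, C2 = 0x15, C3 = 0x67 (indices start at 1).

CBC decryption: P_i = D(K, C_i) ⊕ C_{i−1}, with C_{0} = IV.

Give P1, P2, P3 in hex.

P1: D(K, 0xFF) = 0x1A; 0x1A ⊕ 0x34 = 0x2E.
P2: D(K, 0x15) = 0x30; 0x30 ⊕ 0xFF = 0xCF.
P3: D(K, 0x67) = 0x82; 0x82 ⊕ 0x15 = 0x97.

P1 = 0x2E, P2 = 0xCF, P3 = 0x97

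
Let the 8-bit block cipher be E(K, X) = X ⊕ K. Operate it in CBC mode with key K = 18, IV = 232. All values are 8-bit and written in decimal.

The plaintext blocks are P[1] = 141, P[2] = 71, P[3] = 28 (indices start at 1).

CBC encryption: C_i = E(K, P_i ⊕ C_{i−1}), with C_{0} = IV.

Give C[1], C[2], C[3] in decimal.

C[1]: P[1] ⊕ 232 = 101; E(K, 101) = 119.
C[2]: P[2] ⊕ 119 = 48; E(K, 48) = 34.
C[3]: P[3] ⊕ 34 = 62; E(K, 62) = 44.

C[1] = 119, C[2] = 34, C[3] = 44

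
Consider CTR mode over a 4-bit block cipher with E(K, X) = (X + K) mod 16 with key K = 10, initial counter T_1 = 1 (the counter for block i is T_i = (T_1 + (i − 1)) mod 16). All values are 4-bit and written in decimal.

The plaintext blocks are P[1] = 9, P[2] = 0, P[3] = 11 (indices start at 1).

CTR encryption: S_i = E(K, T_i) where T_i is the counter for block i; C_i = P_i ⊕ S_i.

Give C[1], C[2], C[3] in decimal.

C[1]: T = 1, S = E(K, T) = 11; 9 ⊕ 11 = 2.
C[2]: T = 2, S = E(K, T) = 12; 0 ⊕ 12 = 12.
C[3]: T = 3, S = E(K, T) = 13; 11 ⊕ 13 = 6.

C[1] = 2, C[2] = 12, C[3] = 6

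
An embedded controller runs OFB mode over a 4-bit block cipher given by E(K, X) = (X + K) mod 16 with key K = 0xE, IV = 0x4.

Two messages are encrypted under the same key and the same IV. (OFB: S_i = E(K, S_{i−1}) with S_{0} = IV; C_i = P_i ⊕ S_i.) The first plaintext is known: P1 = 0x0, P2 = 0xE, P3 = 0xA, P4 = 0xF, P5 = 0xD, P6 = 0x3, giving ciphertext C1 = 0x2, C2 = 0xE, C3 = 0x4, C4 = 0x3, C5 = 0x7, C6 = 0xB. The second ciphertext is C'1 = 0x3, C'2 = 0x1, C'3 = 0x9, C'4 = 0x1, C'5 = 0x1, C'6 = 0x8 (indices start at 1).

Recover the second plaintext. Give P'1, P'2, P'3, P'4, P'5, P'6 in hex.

In OFB with a reused IV, both messages share the same keystream S_i, so C_i ⊕ C'_i = P_i ⊕ P'_i and thus P'_i = P_i ⊕ C_i ⊕ C'_i.
P'1: 0x0 ⊕ 0x2 ⊕ 0x3 = 0x1.
P'2: 0xE ⊕ 0xE ⊕ 0x1 = 0x1.
P'3: 0xA ⊕ 0x4 ⊕ 0x9 = 0x7.
P'4: 0xF ⊕ 0x3 ⊕ 0x1 = 0xD.
P'5: 0xD ⊕ 0x7 ⊕ 0x1 = 0xB.
P'6: 0x3 ⊕ 0xB ⊕ 0x8 = 0x0.

P'1 = 0x1, P'2 = 0x1, P'3 = 0x7, P'4 = 0xD, P'5 = 0xB, P'6 = 0x0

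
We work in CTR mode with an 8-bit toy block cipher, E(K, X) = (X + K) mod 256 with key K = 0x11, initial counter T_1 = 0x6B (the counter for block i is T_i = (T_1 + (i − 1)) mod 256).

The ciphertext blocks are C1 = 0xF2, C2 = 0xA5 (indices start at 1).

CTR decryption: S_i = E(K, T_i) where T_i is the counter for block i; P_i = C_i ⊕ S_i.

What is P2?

P2: T = 0x6C, S = E(K, T) = 0x7D; 0xA5 ⊕ 0x7D = 0xD8.

P2 = 0xD8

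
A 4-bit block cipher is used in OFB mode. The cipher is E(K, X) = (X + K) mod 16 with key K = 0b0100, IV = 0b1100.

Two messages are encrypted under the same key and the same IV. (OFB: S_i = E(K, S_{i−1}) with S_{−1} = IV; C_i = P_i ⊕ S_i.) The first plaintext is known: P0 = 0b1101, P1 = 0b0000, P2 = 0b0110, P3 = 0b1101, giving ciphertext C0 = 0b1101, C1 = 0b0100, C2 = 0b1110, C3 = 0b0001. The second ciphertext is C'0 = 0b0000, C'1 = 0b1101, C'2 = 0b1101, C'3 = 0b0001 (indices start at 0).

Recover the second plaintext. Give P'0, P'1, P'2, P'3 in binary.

P'0 = 0b0000, P'1 = 0b1001, P'2 = 0b0101, P'3 = 0b1101

In OFB with a reused IV, both messages share the same keystream S_i, so C_i ⊕ C'_i = P_i ⊕ P'_i and thus P'_i = P_i ⊕ C_i ⊕ C'_i.
P'0: 0b1101 ⊕ 0b1101 ⊕ 0b0000 = 0b0000.
P'1: 0b0000 ⊕ 0b0100 ⊕ 0b1101 = 0b1001.
P'2: 0b0110 ⊕ 0b1110 ⊕ 0b1101 = 0b0101.
P'3: 0b1101 ⊕ 0b0001 ⊕ 0b0001 = 0b1101.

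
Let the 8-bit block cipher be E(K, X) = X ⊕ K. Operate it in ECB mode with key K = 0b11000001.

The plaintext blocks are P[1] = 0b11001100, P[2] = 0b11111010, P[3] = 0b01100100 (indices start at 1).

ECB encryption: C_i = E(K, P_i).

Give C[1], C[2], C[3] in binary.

C[1] = 0b00001101, C[2] = 0b00111011, C[3] = 0b10100101

C[1]: E(K, 0b11001100) = 0b00001101.
C[2]: E(K, 0b11111010) = 0b00111011.
C[3]: E(K, 0b01100100) = 0b10100101.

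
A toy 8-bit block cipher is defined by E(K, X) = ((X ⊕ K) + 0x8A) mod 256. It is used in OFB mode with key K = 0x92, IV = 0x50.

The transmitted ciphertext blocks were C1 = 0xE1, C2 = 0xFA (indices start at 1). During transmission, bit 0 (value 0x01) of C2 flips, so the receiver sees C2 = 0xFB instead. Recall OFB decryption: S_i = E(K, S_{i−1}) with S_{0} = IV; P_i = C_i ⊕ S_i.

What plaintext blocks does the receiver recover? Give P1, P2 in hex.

P1 = 0xAD, P2 = 0x93

Only C2 changed, to 0xFB. In OFB, a change in C_i flips the same bit in P_i only; the keystream is unaffected. Decrypting the received ciphertext:
P1: S = E(K, 0x50) = 0x4C; 0xE1 ⊕ 0x4C = 0xAD.
P2: S = E(K, 0x4C) = 0x68; 0xFB ⊕ 0x68 = 0x93.
Blocks that differ from the original plaintext: P2.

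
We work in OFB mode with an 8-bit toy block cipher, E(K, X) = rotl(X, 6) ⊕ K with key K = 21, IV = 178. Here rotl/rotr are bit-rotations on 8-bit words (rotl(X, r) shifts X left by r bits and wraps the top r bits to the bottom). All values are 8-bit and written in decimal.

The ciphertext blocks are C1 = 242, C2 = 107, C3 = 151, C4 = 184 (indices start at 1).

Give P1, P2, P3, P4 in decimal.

P1 = 75, P2 = 16, P3 = 92, P4 = 95

OFB decryption: S_i = E(K, S_{i−1}) with S_{0} = IV; P_i = C_i ⊕ S_i.
P1: S = E(K, 178) = 185; 242 ⊕ 185 = 75.
P2: S = E(K, 185) = 123; 107 ⊕ 123 = 16.
P3: S = E(K, 123) = 203; 151 ⊕ 203 = 92.
P4: S = E(K, 203) = 231; 184 ⊕ 231 = 95.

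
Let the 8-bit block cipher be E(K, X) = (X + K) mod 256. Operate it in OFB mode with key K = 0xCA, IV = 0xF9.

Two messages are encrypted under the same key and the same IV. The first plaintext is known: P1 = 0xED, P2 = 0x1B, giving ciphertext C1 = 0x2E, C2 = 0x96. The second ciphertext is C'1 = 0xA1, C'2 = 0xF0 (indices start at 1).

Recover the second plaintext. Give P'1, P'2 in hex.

In OFB with a reused IV, both messages share the same keystream S_i, so C_i ⊕ C'_i = P_i ⊕ P'_i and thus P'_i = P_i ⊕ C_i ⊕ C'_i.
P'1: 0xED ⊕ 0x2E ⊕ 0xA1 = 0x62.
P'2: 0x1B ⊕ 0x96 ⊕ 0xF0 = 0x7D.

P'1 = 0x62, P'2 = 0x7D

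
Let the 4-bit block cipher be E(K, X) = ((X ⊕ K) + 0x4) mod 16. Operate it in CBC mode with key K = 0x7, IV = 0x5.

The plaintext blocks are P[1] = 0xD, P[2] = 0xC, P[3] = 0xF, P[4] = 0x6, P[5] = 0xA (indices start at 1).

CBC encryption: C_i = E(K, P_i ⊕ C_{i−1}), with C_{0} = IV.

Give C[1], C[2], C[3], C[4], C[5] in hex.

C[1] = 0x3, C[2] = 0xC, C[3] = 0x8, C[4] = 0xD, C[5] = 0x4

C[1]: P[1] ⊕ 0x5 = 0x8; E(K, 0x8) = 0x3.
C[2]: P[2] ⊕ 0x3 = 0xF; E(K, 0xF) = 0xC.
C[3]: P[3] ⊕ 0xC = 0x3; E(K, 0x3) = 0x8.
C[4]: P[4] ⊕ 0x8 = 0xE; E(K, 0xE) = 0xD.
C[5]: P[5] ⊕ 0xD = 0x7; E(K, 0x7) = 0x4.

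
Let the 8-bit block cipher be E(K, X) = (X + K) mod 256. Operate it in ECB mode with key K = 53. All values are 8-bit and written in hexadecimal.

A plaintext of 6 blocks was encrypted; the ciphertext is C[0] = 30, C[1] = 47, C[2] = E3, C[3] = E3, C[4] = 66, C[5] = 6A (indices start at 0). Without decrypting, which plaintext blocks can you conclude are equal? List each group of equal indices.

ECB encrypts each block independently with the same key, so equal ciphertext blocks imply equal plaintext blocks.
C[2] = C[3] = E3, so P[2] = P[3].

P[2] = P[3]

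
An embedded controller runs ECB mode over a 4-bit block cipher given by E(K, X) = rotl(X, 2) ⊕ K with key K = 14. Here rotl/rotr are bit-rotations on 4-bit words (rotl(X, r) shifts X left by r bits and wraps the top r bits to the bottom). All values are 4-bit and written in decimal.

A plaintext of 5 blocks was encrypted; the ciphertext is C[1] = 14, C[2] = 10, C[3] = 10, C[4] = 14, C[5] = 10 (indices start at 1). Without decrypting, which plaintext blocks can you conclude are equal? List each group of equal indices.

P[1] = P[4]; P[2] = P[3] = P[5]

ECB encrypts each block independently with the same key, so equal ciphertext blocks imply equal plaintext blocks.
C[1] = C[4] = 14, so P[1] = P[4].
C[2] = C[3] = C[5] = 10, so P[2] = P[3] = P[5].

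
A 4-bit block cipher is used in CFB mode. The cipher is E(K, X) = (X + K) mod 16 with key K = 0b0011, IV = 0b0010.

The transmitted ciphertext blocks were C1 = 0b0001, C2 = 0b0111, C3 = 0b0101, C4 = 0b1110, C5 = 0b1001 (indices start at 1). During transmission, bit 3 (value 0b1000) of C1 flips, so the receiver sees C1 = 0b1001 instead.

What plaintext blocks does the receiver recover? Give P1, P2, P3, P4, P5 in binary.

P1 = 0b1100, P2 = 0b1011, P3 = 0b1111, P4 = 0b0110, P5 = 0b1000

CFB decryption: P_i = C_i ⊕ E(K, C_{i−1}), with C_{0} = IV.
Only C1 changed, to 0b1001. In CFB, a change in C_i flips the same bit in P_i and garbles P_{i+1}. Decrypting the received ciphertext:
P1: E(K, 0b0010) = 0b0101; 0b1001 ⊕ 0b0101 = 0b1100.
P2: E(K, 0b1001) = 0b1100; 0b0111 ⊕ 0b1100 = 0b1011.
P3: E(K, 0b0111) = 0b1010; 0b0101 ⊕ 0b1010 = 0b1111.
P4: E(K, 0b0101) = 0b1000; 0b1110 ⊕ 0b1000 = 0b0110.
P5: E(K, 0b1110) = 0b0001; 0b1001 ⊕ 0b0001 = 0b1000.
Blocks that differ from the original plaintext: P1, P2.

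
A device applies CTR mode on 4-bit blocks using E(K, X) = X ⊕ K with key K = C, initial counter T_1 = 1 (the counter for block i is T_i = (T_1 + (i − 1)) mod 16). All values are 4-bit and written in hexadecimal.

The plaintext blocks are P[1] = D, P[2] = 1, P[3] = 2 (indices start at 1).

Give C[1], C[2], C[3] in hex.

C[1] = 0, C[2] = F, C[3] = D

CTR encryption: S_i = E(K, T_i) where T_i is the counter for block i; C_i = P_i ⊕ S_i.
C[1]: T = 1, S = E(K, T) = D; D ⊕ D = 0.
C[2]: T = 2, S = E(K, T) = E; 1 ⊕ E = F.
C[3]: T = 3, S = E(K, T) = F; 2 ⊕ F = D.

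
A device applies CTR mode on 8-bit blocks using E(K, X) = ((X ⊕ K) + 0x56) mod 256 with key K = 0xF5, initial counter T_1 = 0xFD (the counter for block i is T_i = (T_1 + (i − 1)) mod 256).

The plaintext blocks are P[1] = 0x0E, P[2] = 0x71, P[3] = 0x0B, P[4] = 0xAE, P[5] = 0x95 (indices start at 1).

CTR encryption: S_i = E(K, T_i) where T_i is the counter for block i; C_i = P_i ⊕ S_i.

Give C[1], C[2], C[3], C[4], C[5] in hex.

C[1] = 0x50, C[2] = 0x10, C[3] = 0x6B, C[4] = 0xE5, C[5] = 0xDF

C[1]: T = 0xFD, S = E(K, T) = 0x5E; 0x0E ⊕ 0x5E = 0x50.
C[2]: T = 0xFE, S = E(K, T) = 0x61; 0x71 ⊕ 0x61 = 0x10.
C[3]: T = 0xFF, S = E(K, T) = 0x60; 0x0B ⊕ 0x60 = 0x6B.
C[4]: T = 0x00, S = E(K, T) = 0x4B; 0xAE ⊕ 0x4B = 0xE5.
C[5]: T = 0x01, S = E(K, T) = 0x4A; 0x95 ⊕ 0x4A = 0xDF.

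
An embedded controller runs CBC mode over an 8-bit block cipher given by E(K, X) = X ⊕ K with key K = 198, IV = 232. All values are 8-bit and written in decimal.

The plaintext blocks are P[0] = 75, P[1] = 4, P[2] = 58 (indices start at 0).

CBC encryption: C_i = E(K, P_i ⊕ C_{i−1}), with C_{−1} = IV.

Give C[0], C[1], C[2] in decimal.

C[0] = 101, C[1] = 167, C[2] = 91

C[0]: P[0] ⊕ 232 = 163; E(K, 163) = 101.
C[1]: P[1] ⊕ 101 = 97; E(K, 97) = 167.
C[2]: P[2] ⊕ 167 = 157; E(K, 157) = 91.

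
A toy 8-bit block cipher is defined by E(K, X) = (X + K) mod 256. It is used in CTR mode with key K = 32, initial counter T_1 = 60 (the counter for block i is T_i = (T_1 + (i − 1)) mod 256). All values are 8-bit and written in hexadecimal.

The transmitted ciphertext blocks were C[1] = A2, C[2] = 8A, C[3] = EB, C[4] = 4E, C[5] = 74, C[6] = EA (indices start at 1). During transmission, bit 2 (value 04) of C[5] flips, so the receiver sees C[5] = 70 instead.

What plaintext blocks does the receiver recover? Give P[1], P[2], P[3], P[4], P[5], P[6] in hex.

CTR decryption: S_i = E(K, T_i) where T_i is the counter for block i; P_i = C_i ⊕ S_i.
Only C[5] changed, to 70. In CTR, a change in C_i flips the same bit in P_i only; the keystream is unaffected. Decrypting the received ciphertext:
P[1]: T = 60, S = E(K, T) = 92; A2 ⊕ 92 = 30.
P[2]: T = 61, S = E(K, T) = 93; 8A ⊕ 93 = 19.
P[3]: T = 62, S = E(K, T) = 94; EB ⊕ 94 = 7F.
P[4]: T = 63, S = E(K, T) = 95; 4E ⊕ 95 = DB.
P[5]: T = 64, S = E(K, T) = 96; 70 ⊕ 96 = E6.
P[6]: T = 65, S = E(K, T) = 97; EA ⊕ 97 = 7D.
Blocks that differ from the original plaintext: P[5].

P[1] = 30, P[2] = 19, P[3] = 7F, P[4] = DB, P[5] = E6, P[6] = 7D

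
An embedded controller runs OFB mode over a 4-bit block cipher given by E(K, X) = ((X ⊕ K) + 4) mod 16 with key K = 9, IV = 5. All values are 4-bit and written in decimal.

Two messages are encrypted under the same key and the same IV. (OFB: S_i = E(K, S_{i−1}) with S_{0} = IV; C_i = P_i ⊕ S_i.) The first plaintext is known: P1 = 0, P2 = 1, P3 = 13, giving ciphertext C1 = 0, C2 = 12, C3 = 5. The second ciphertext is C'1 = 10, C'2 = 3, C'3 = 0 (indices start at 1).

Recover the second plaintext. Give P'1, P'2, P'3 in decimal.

In OFB with a reused IV, both messages share the same keystream S_i, so C_i ⊕ C'_i = P_i ⊕ P'_i and thus P'_i = P_i ⊕ C_i ⊕ C'_i.
P'1: 0 ⊕ 0 ⊕ 10 = 10.
P'2: 1 ⊕ 12 ⊕ 3 = 14.
P'3: 13 ⊕ 5 ⊕ 0 = 8.

P'1 = 10, P'2 = 14, P'3 = 8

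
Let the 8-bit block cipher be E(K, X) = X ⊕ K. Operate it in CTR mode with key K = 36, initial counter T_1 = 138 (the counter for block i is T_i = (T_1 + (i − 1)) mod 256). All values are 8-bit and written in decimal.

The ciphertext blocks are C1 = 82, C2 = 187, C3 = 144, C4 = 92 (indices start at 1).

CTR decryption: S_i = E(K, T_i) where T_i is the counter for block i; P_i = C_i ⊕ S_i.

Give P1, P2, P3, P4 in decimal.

P1 = 252, P2 = 20, P3 = 56, P4 = 245

P1: T = 138, S = E(K, T) = 174; 82 ⊕ 174 = 252.
P2: T = 139, S = E(K, T) = 175; 187 ⊕ 175 = 20.
P3: T = 140, S = E(K, T) = 168; 144 ⊕ 168 = 56.
P4: T = 141, S = E(K, T) = 169; 92 ⊕ 169 = 245.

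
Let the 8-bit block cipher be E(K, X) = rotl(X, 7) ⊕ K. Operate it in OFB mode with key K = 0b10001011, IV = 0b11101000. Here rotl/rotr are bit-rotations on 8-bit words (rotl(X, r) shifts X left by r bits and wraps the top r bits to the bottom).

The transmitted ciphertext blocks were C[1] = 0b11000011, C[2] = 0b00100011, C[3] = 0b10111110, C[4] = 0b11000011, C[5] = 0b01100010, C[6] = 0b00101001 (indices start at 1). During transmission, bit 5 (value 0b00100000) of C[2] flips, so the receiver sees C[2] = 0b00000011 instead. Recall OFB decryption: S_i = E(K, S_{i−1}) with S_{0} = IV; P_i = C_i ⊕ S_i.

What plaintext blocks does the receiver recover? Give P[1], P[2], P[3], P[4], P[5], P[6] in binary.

P[1] = 0b00111100, P[2] = 0b01110111, P[3] = 0b00001111, P[4] = 0b10010000, P[5] = 0b01000000, P[6] = 0b10110011

Only C[2] changed, to 0b00000011. In OFB, a change in C_i flips the same bit in P_i only; the keystream is unaffected. Decrypting the received ciphertext:
P[1]: S = E(K, 0b11101000) = 0b11111111; 0b11000011 ⊕ 0b11111111 = 0b00111100.
P[2]: S = E(K, 0b11111111) = 0b01110100; 0b00000011 ⊕ 0b01110100 = 0b01110111.
P[3]: S = E(K, 0b01110100) = 0b10110001; 0b10111110 ⊕ 0b10110001 = 0b00001111.
P[4]: S = E(K, 0b10110001) = 0b01010011; 0b11000011 ⊕ 0b01010011 = 0b10010000.
P[5]: S = E(K, 0b01010011) = 0b00100010; 0b01100010 ⊕ 0b00100010 = 0b01000000.
P[6]: S = E(K, 0b00100010) = 0b10011010; 0b00101001 ⊕ 0b10011010 = 0b10110011.
Blocks that differ from the original plaintext: P[2].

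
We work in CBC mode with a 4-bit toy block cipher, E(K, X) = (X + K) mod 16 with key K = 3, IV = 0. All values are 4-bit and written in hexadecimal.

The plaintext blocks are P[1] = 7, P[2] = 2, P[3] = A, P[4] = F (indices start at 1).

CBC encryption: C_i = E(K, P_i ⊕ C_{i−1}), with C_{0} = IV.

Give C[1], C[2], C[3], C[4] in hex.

C[1]: P[1] ⊕ 0 = 7; E(K, 7) = A.
C[2]: P[2] ⊕ A = 8; E(K, 8) = B.
C[3]: P[3] ⊕ B = 1; E(K, 1) = 4.
C[4]: P[4] ⊕ 4 = B; E(K, B) = E.

C[1] = A, C[2] = B, C[3] = 4, C[4] = E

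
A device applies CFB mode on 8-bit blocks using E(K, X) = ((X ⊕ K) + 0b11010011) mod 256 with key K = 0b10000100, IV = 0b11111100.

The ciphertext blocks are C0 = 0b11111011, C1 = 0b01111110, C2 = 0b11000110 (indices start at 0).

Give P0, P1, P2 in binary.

P0 = 0b10110000, P1 = 0b00101100, P2 = 0b00001011

CFB decryption: P_i = C_i ⊕ E(K, C_{i−1}), with C_{−1} = IV.
P0: E(K, 0b11111100) = 0b01001011; 0b11111011 ⊕ 0b01001011 = 0b10110000.
P1: E(K, 0b11111011) = 0b01010010; 0b01111110 ⊕ 0b01010010 = 0b00101100.
P2: E(K, 0b01111110) = 0b11001101; 0b11000110 ⊕ 0b11001101 = 0b00001011.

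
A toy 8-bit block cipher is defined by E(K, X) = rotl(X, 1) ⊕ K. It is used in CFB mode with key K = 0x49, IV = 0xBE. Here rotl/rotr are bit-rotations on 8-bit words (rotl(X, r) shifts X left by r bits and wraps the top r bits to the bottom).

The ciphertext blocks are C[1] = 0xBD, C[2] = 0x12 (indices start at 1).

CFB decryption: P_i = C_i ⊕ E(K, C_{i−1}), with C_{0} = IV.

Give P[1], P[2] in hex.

P[1]: E(K, 0xBE) = 0x34; 0xBD ⊕ 0x34 = 0x89.
P[2]: E(K, 0xBD) = 0x32; 0x12 ⊕ 0x32 = 0x20.

P[1] = 0x89, P[2] = 0x20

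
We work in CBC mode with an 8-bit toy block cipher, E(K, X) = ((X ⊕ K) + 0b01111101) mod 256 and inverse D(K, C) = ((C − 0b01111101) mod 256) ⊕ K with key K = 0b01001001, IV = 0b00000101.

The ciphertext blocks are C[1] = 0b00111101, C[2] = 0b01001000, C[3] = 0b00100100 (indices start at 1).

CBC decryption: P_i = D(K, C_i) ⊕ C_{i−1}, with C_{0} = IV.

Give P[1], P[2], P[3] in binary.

P[1] = 0b10001100, P[2] = 0b10111111, P[3] = 0b10100110

P[1]: D(K, 0b00111101) = 0b10001001; 0b10001001 ⊕ 0b00000101 = 0b10001100.
P[2]: D(K, 0b01001000) = 0b10000010; 0b10000010 ⊕ 0b00111101 = 0b10111111.
P[3]: D(K, 0b00100100) = 0b11101110; 0b11101110 ⊕ 0b01001000 = 0b10100110.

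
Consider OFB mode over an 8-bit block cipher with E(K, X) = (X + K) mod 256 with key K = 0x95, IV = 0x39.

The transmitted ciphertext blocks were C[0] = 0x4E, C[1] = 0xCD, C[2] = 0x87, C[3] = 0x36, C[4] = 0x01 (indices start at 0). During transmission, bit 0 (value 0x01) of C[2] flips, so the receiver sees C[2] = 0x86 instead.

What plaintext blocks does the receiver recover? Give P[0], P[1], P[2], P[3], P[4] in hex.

P[0] = 0x80, P[1] = 0xAE, P[2] = 0x7E, P[3] = 0xBB, P[4] = 0x23

OFB decryption: S_i = E(K, S_{i−1}) with S_{−1} = IV; P_i = C_i ⊕ S_i.
Only C[2] changed, to 0x86. In OFB, a change in C_i flips the same bit in P_i only; the keystream is unaffected. Decrypting the received ciphertext:
P[0]: S = E(K, 0x39) = 0xCE; 0x4E ⊕ 0xCE = 0x80.
P[1]: S = E(K, 0xCE) = 0x63; 0xCD ⊕ 0x63 = 0xAE.
P[2]: S = E(K, 0x63) = 0xF8; 0x86 ⊕ 0xF8 = 0x7E.
P[3]: S = E(K, 0xF8) = 0x8D; 0x36 ⊕ 0x8D = 0xBB.
P[4]: S = E(K, 0x8D) = 0x22; 0x01 ⊕ 0x22 = 0x23.
Blocks that differ from the original plaintext: P[2].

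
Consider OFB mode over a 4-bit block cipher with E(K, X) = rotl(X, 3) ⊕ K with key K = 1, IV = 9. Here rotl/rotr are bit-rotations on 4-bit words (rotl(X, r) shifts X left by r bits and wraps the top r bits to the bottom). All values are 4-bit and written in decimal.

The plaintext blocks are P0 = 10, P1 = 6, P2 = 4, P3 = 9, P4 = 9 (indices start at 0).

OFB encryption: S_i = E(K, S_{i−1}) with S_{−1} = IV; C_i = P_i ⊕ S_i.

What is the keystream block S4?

C0: S = E(K, 9) = 13; 10 ⊕ 13 = 7.
C1: S = E(K, 13) = 15; 6 ⊕ 15 = 9.
C2: S = E(K, 15) = 14; 4 ⊕ 14 = 10.
C3: S = E(K, 14) = 6; 9 ⊕ 6 = 15.
C4: S = E(K, 6) = 2; 9 ⊕ 2 = 11.
So S4 = 2.

2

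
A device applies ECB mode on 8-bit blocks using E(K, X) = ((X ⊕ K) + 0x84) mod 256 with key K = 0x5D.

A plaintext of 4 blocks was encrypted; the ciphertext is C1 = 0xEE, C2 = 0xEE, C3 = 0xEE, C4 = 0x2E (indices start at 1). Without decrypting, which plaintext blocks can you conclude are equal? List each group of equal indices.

ECB encrypts each block independently with the same key, so equal ciphertext blocks imply equal plaintext blocks.
C1 = C2 = C3 = 0xEE, so P1 = P2 = P3.

P1 = P2 = P3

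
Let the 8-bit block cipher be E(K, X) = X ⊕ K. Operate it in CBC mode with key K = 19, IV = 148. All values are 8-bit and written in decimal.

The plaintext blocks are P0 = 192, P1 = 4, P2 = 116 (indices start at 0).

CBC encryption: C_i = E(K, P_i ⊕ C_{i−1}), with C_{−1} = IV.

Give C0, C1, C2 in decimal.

C0 = 71, C1 = 80, C2 = 55

C0: P0 ⊕ 148 = 84; E(K, 84) = 71.
C1: P1 ⊕ 71 = 67; E(K, 67) = 80.
C2: P2 ⊕ 80 = 36; E(K, 36) = 55.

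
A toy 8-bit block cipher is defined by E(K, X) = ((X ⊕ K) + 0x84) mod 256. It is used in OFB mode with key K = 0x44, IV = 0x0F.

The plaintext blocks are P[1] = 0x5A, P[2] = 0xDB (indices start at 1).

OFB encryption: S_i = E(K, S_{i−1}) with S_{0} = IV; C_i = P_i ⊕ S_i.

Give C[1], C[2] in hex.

C[1] = 0x95, C[2] = 0xD4

C[1]: S = E(K, 0x0F) = 0xCF; 0x5A ⊕ 0xCF = 0x95.
C[2]: S = E(K, 0xCF) = 0x0F; 0xDB ⊕ 0x0F = 0xD4.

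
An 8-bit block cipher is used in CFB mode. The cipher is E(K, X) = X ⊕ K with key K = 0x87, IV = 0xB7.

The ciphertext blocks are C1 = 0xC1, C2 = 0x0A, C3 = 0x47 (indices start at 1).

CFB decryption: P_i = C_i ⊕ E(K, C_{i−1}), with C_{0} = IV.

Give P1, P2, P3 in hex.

P1 = 0xF1, P2 = 0x4C, P3 = 0xCA

P1: E(K, 0xB7) = 0x30; 0xC1 ⊕ 0x30 = 0xF1.
P2: E(K, 0xC1) = 0x46; 0x0A ⊕ 0x46 = 0x4C.
P3: E(K, 0x0A) = 0x8D; 0x47 ⊕ 0x8D = 0xCA.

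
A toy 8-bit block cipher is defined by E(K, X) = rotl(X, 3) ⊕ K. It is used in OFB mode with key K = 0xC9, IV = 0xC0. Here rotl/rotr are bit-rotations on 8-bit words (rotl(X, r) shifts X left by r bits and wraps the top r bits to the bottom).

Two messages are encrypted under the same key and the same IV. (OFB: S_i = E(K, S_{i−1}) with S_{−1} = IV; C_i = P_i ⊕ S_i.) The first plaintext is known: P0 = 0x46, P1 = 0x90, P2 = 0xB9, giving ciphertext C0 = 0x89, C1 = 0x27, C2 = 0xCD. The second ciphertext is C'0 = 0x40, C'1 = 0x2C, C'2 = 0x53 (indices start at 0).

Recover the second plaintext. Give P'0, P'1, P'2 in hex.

In OFB with a reused IV, both messages share the same keystream S_i, so C_i ⊕ C'_i = P_i ⊕ P'_i and thus P'_i = P_i ⊕ C_i ⊕ C'_i.
P'0: 0x46 ⊕ 0x89 ⊕ 0x40 = 0x8F.
P'1: 0x90 ⊕ 0x27 ⊕ 0x2C = 0x9B.
P'2: 0xB9 ⊕ 0xCD ⊕ 0x53 = 0x27.

P'0 = 0x8F, P'1 = 0x9B, P'2 = 0x27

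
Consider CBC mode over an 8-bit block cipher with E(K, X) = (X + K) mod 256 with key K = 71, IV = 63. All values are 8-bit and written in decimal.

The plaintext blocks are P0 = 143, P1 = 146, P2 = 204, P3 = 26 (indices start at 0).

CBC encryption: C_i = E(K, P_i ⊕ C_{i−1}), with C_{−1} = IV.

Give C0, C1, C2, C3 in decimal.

C0 = 247, C1 = 172, C2 = 167, C3 = 4

C0: P0 ⊕ 63 = 176; E(K, 176) = 247.
C1: P1 ⊕ 247 = 101; E(K, 101) = 172.
C2: P2 ⊕ 172 = 96; E(K, 96) = 167.
C3: P3 ⊕ 167 = 189; E(K, 189) = 4.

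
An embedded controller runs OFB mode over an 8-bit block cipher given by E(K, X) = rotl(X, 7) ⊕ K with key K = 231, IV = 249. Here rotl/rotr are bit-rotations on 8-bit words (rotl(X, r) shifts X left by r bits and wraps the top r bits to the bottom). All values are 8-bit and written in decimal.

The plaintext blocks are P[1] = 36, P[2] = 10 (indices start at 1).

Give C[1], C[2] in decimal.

OFB encryption: S_i = E(K, S_{i−1}) with S_{0} = IV; C_i = P_i ⊕ S_i.
C[1]: S = E(K, 249) = 27; 36 ⊕ 27 = 63.
C[2]: S = E(K, 27) = 106; 10 ⊕ 106 = 96.

C[1] = 63, C[2] = 96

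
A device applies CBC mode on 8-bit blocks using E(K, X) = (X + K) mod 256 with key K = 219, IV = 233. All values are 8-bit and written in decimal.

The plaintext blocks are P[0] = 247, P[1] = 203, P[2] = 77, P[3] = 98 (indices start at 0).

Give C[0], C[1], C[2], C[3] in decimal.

CBC encryption: C_i = E(K, P_i ⊕ C_{i−1}), with C_{−1} = IV.
C[0]: P[0] ⊕ 233 = 30; E(K, 30) = 249.
C[1]: P[1] ⊕ 249 = 50; E(K, 50) = 13.
C[2]: P[2] ⊕ 13 = 64; E(K, 64) = 27.
C[3]: P[3] ⊕ 27 = 121; E(K, 121) = 84.

C[0] = 249, C[1] = 13, C[2] = 27, C[3] = 84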